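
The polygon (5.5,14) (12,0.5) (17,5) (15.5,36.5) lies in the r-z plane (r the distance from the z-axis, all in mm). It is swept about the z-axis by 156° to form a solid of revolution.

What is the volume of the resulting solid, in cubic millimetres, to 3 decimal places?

Profile (r,z), 4 vertices: (5.5,14) (12,0.5) (17,5) (15.5,36.5)
edge 0: (5.5,14)→(12,0.5)  cross = 5.5·0.5 − 12·14 = -165.2500; (r_i+r_j)·cross = 17.5·-165.2500 = -2891.8750
edge 1: (12,0.5)→(17,5)  cross = 12·5 − 17·0.5 = 51.5000; (r_i+r_j)·cross = 29·51.5000 = 1493.5000
edge 2: (17,5)→(15.5,36.5)  cross = 17·36.5 − 15.5·5 = 543.0000; (r_i+r_j)·cross = 32.5·543.0000 = 17647.5000
edge 3: (15.5,36.5)→(5.5,14)  cross = 15.5·14 − 5.5·36.5 = 16.2500; (r_i+r_j)·cross = 21·16.2500 = 341.2500
Σcross = 445.5000 → A = |Σcross|/2 = 222.7500 mm²
Σ(r_i+r_j)·cross = 16590.3750 → first moment M = |Σ|/6 = 2765.0625
R_c = M/A = 2765.0625/222.7500 = 12.4133 mm
θ = 156° = 2.722714 rad
V = θ·R_c·A = 2.722714·12.4133·222.7500 = 7528.473 mm³

Volume = 7528.473 mm³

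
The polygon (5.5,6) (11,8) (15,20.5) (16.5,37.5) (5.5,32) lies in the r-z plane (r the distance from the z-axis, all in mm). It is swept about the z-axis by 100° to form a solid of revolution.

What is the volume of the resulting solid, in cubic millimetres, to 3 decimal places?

Volume = 4348.597 mm³

Profile (r,z), 5 vertices: (5.5,6) (11,8) (15,20.5) (16.5,37.5) (5.5,32)
edge 0: (5.5,6)→(11,8)  cross = 5.5·8 − 11·6 = -22.0000; (r_i+r_j)·cross = 16.5·-22.0000 = -363.0000
edge 1: (11,8)→(15,20.5)  cross = 11·20.5 − 15·8 = 105.5000; (r_i+r_j)·cross = 26·105.5000 = 2743.0000
edge 2: (15,20.5)→(16.5,37.5)  cross = 15·37.5 − 16.5·20.5 = 224.2500; (r_i+r_j)·cross = 31.5·224.2500 = 7063.8750
edge 3: (16.5,37.5)→(5.5,32)  cross = 16.5·32 − 5.5·37.5 = 321.7500; (r_i+r_j)·cross = 22·321.7500 = 7078.5000
edge 4: (5.5,32)→(5.5,6)  cross = 5.5·6 − 5.5·32 = -143.0000; (r_i+r_j)·cross = 11·-143.0000 = -1573.0000
Σcross = 486.5000 → A = |Σcross|/2 = 243.2500 mm²
Σ(r_i+r_j)·cross = 14949.3750 → first moment M = |Σ|/6 = 2491.5625
R_c = M/A = 2491.5625/243.2500 = 10.2428 mm
θ = 100° = 1.745329 rad
V = θ·R_c·A = 1.745329·10.2428·243.2500 = 4348.597 mm³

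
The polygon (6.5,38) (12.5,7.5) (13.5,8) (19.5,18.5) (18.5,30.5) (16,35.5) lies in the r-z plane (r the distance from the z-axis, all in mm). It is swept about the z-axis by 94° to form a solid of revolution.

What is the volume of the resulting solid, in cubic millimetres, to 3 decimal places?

Volume = 5159.033 mm³

Profile (r,z), 6 vertices: (6.5,38) (12.5,7.5) (13.5,8) (19.5,18.5) (18.5,30.5) (16,35.5)
edge 0: (6.5,38)→(12.5,7.5)  cross = 6.5·7.5 − 12.5·38 = -426.2500; (r_i+r_j)·cross = 19·-426.2500 = -8098.7500
edge 1: (12.5,7.5)→(13.5,8)  cross = 12.5·8 − 13.5·7.5 = -1.2500; (r_i+r_j)·cross = 26·-1.2500 = -32.5000
edge 2: (13.5,8)→(19.5,18.5)  cross = 13.5·18.5 − 19.5·8 = 93.7500; (r_i+r_j)·cross = 33·93.7500 = 3093.7500
edge 3: (19.5,18.5)→(18.5,30.5)  cross = 19.5·30.5 − 18.5·18.5 = 252.5000; (r_i+r_j)·cross = 38·252.5000 = 9595.0000
edge 4: (18.5,30.5)→(16,35.5)  cross = 18.5·35.5 − 16·30.5 = 168.7500; (r_i+r_j)·cross = 34.5·168.7500 = 5821.8750
edge 5: (16,35.5)→(6.5,38)  cross = 16·38 − 6.5·35.5 = 377.2500; (r_i+r_j)·cross = 22.5·377.2500 = 8488.1250
Σcross = 464.7500 → A = |Σcross|/2 = 232.3750 mm²
Σ(r_i+r_j)·cross = 18867.5000 → first moment M = |Σ|/6 = 3144.5833
R_c = M/A = 3144.5833/232.3750 = 13.5324 mm
θ = 94° = 1.640609 rad
V = θ·R_c·A = 1.640609·13.5324·232.3750 = 5159.033 mm³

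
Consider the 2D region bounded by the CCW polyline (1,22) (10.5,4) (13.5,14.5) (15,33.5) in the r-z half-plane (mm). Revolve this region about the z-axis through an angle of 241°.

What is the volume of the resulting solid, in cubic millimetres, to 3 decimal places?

Volume = 7838.948 mm³

Profile (r,z), 4 vertices: (1,22) (10.5,4) (13.5,14.5) (15,33.5)
edge 0: (1,22)→(10.5,4)  cross = 1·4 − 10.5·22 = -227.0000; (r_i+r_j)·cross = 11.5·-227.0000 = -2610.5000
edge 1: (10.5,4)→(13.5,14.5)  cross = 10.5·14.5 − 13.5·4 = 98.2500; (r_i+r_j)·cross = 24·98.2500 = 2358.0000
edge 2: (13.5,14.5)→(15,33.5)  cross = 13.5·33.5 − 15·14.5 = 234.7500; (r_i+r_j)·cross = 28.5·234.7500 = 6690.3750
edge 3: (15,33.5)→(1,22)  cross = 15·22 − 1·33.5 = 296.5000; (r_i+r_j)·cross = 16·296.5000 = 4744.0000
Σcross = 402.5000 → A = |Σcross|/2 = 201.2500 mm²
Σ(r_i+r_j)·cross = 11181.8750 → first moment M = |Σ|/6 = 1863.6458
R_c = M/A = 1863.6458/201.2500 = 9.2604 mm
θ = 241° = 4.206243 rad
V = θ·R_c·A = 4.206243·9.2604·201.2500 = 7838.948 mm³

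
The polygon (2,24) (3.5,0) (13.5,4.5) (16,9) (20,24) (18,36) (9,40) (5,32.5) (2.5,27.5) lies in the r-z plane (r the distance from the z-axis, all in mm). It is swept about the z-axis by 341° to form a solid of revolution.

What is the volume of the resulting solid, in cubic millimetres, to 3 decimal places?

Volume = 31727.214 mm³

Profile (r,z), 9 vertices: (2,24) (3.5,0) (13.5,4.5) (16,9) (20,24) (18,36) (9,40) (5,32.5) (2.5,27.5)
edge 0: (2,24)→(3.5,0)  cross = 2·0 − 3.5·24 = -84.0000; (r_i+r_j)·cross = 5.5·-84.0000 = -462.0000
edge 1: (3.5,0)→(13.5,4.5)  cross = 3.5·4.5 − 13.5·0 = 15.7500; (r_i+r_j)·cross = 17·15.7500 = 267.7500
edge 2: (13.5,4.5)→(16,9)  cross = 13.5·9 − 16·4.5 = 49.5000; (r_i+r_j)·cross = 29.5·49.5000 = 1460.2500
edge 3: (16,9)→(20,24)  cross = 16·24 − 20·9 = 204.0000; (r_i+r_j)·cross = 36·204.0000 = 7344.0000
edge 4: (20,24)→(18,36)  cross = 20·36 − 18·24 = 288.0000; (r_i+r_j)·cross = 38·288.0000 = 10944.0000
edge 5: (18,36)→(9,40)  cross = 18·40 − 9·36 = 396.0000; (r_i+r_j)·cross = 27·396.0000 = 10692.0000
edge 6: (9,40)→(5,32.5)  cross = 9·32.5 − 5·40 = 92.5000; (r_i+r_j)·cross = 14·92.5000 = 1295.0000
edge 7: (5,32.5)→(2.5,27.5)  cross = 5·27.5 − 2.5·32.5 = 56.2500; (r_i+r_j)·cross = 7.5·56.2500 = 421.8750
edge 8: (2.5,27.5)→(2,24)  cross = 2.5·24 − 2·27.5 = 5.0000; (r_i+r_j)·cross = 4.5·5.0000 = 22.5000
Σcross = 1023.0000 → A = |Σcross|/2 = 511.5000 mm²
Σ(r_i+r_j)·cross = 31985.3750 → first moment M = |Σ|/6 = 5330.8958
R_c = M/A = 5330.8958/511.5000 = 10.4221 mm
θ = 341° = 5.951573 rad
V = θ·R_c·A = 5.951573·10.4221·511.5000 = 31727.214 mm³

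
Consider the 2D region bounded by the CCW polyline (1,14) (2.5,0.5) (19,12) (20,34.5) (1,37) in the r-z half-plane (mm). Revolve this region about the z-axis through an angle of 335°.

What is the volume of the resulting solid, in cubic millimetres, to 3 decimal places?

Volume = 30495.236 mm³

Profile (r,z), 5 vertices: (1,14) (2.5,0.5) (19,12) (20,34.5) (1,37)
edge 0: (1,14)→(2.5,0.5)  cross = 1·0.5 − 2.5·14 = -34.5000; (r_i+r_j)·cross = 3.5·-34.5000 = -120.7500
edge 1: (2.5,0.5)→(19,12)  cross = 2.5·12 − 19·0.5 = 20.5000; (r_i+r_j)·cross = 21.5·20.5000 = 440.7500
edge 2: (19,12)→(20,34.5)  cross = 19·34.5 − 20·12 = 415.5000; (r_i+r_j)·cross = 39·415.5000 = 16204.5000
edge 3: (20,34.5)→(1,37)  cross = 20·37 − 1·34.5 = 705.5000; (r_i+r_j)·cross = 21·705.5000 = 14815.5000
edge 4: (1,37)→(1,14)  cross = 1·14 − 1·37 = -23.0000; (r_i+r_j)·cross = 2·-23.0000 = -46.0000
Σcross = 1084.0000 → A = |Σcross|/2 = 542.0000 mm²
Σ(r_i+r_j)·cross = 31294.0000 → first moment M = |Σ|/6 = 5215.6667
R_c = M/A = 5215.6667/542.0000 = 9.6230 mm
θ = 335° = 5.846853 rad
V = θ·R_c·A = 5.846853·9.6230·542.0000 = 30495.236 mm³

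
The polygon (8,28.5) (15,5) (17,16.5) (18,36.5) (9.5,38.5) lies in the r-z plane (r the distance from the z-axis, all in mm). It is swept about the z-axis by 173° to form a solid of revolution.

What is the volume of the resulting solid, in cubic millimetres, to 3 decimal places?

Profile (r,z), 5 vertices: (8,28.5) (15,5) (17,16.5) (18,36.5) (9.5,38.5)
edge 0: (8,28.5)→(15,5)  cross = 8·5 − 15·28.5 = -387.5000; (r_i+r_j)·cross = 23·-387.5000 = -8912.5000
edge 1: (15,5)→(17,16.5)  cross = 15·16.5 − 17·5 = 162.5000; (r_i+r_j)·cross = 32·162.5000 = 5200.0000
edge 2: (17,16.5)→(18,36.5)  cross = 17·36.5 − 18·16.5 = 323.5000; (r_i+r_j)·cross = 35·323.5000 = 11322.5000
edge 3: (18,36.5)→(9.5,38.5)  cross = 18·38.5 − 9.5·36.5 = 346.2500; (r_i+r_j)·cross = 27.5·346.2500 = 9521.8750
edge 4: (9.5,38.5)→(8,28.5)  cross = 9.5·28.5 − 8·38.5 = -37.2500; (r_i+r_j)·cross = 17.5·-37.2500 = -651.8750
Σcross = 407.5000 → A = |Σcross|/2 = 203.7500 mm²
Σ(r_i+r_j)·cross = 16480.0000 → first moment M = |Σ|/6 = 2746.6667
R_c = M/A = 2746.6667/203.7500 = 13.4806 mm
θ = 173° = 3.019420 rad
V = θ·R_c·A = 3.019420·13.4806·203.7500 = 8293.339 mm³

Volume = 8293.339 mm³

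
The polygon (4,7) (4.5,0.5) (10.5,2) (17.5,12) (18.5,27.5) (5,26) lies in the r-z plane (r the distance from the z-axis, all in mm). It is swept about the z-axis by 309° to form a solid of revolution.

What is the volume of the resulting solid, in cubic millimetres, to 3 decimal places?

Volume = 17201.863 mm³

Profile (r,z), 6 vertices: (4,7) (4.5,0.5) (10.5,2) (17.5,12) (18.5,27.5) (5,26)
edge 0: (4,7)→(4.5,0.5)  cross = 4·0.5 − 4.5·7 = -29.5000; (r_i+r_j)·cross = 8.5·-29.5000 = -250.7500
edge 1: (4.5,0.5)→(10.5,2)  cross = 4.5·2 − 10.5·0.5 = 3.7500; (r_i+r_j)·cross = 15·3.7500 = 56.2500
edge 2: (10.5,2)→(17.5,12)  cross = 10.5·12 − 17.5·2 = 91.0000; (r_i+r_j)·cross = 28·91.0000 = 2548.0000
edge 3: (17.5,12)→(18.5,27.5)  cross = 17.5·27.5 − 18.5·12 = 259.2500; (r_i+r_j)·cross = 36·259.2500 = 9333.0000
edge 4: (18.5,27.5)→(5,26)  cross = 18.5·26 − 5·27.5 = 343.5000; (r_i+r_j)·cross = 23.5·343.5000 = 8072.2500
edge 5: (5,26)→(4,7)  cross = 5·7 − 4·26 = -69.0000; (r_i+r_j)·cross = 9·-69.0000 = -621.0000
Σcross = 599.0000 → A = |Σcross|/2 = 299.5000 mm²
Σ(r_i+r_j)·cross = 19137.7500 → first moment M = |Σ|/6 = 3189.6250
R_c = M/A = 3189.6250/299.5000 = 10.6498 mm
θ = 309° = 5.393067 rad
V = θ·R_c·A = 5.393067·10.6498·299.5000 = 17201.863 mm³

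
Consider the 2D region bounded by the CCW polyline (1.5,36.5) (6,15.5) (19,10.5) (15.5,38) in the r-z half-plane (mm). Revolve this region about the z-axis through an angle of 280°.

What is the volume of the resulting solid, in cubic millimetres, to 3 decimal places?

Profile (r,z), 4 vertices: (1.5,36.5) (6,15.5) (19,10.5) (15.5,38)
edge 0: (1.5,36.5)→(6,15.5)  cross = 1.5·15.5 − 6·36.5 = -195.7500; (r_i+r_j)·cross = 7.5·-195.7500 = -1468.1250
edge 1: (6,15.5)→(19,10.5)  cross = 6·10.5 − 19·15.5 = -231.5000; (r_i+r_j)·cross = 25·-231.5000 = -5787.5000
edge 2: (19,10.5)→(15.5,38)  cross = 19·38 − 15.5·10.5 = 559.2500; (r_i+r_j)·cross = 34.5·559.2500 = 19294.1250
edge 3: (15.5,38)→(1.5,36.5)  cross = 15.5·36.5 − 1.5·38 = 508.7500; (r_i+r_j)·cross = 17·508.7500 = 8648.7500
Σcross = 640.7500 → A = |Σcross|/2 = 320.3750 mm²
Σ(r_i+r_j)·cross = 20687.2500 → first moment M = |Σ|/6 = 3447.8750
R_c = M/A = 3447.8750/320.3750 = 10.7620 mm
θ = 280° = 4.886922 rad
V = θ·R_c·A = 4.886922·10.7620·320.3750 = 16849.496 mm³

Volume = 16849.496 mm³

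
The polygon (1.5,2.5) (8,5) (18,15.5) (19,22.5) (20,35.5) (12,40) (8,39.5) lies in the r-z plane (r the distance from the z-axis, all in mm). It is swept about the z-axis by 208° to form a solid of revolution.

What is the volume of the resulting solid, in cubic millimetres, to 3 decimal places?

Profile (r,z), 7 vertices: (1.5,2.5) (8,5) (18,15.5) (19,22.5) (20,35.5) (12,40) (8,39.5)
edge 0: (1.5,2.5)→(8,5)  cross = 1.5·5 − 8·2.5 = -12.5000; (r_i+r_j)·cross = 9.5·-12.5000 = -118.7500
edge 1: (8,5)→(18,15.5)  cross = 8·15.5 − 18·5 = 34.0000; (r_i+r_j)·cross = 26·34.0000 = 884.0000
edge 2: (18,15.5)→(19,22.5)  cross = 18·22.5 − 19·15.5 = 110.5000; (r_i+r_j)·cross = 37·110.5000 = 4088.5000
edge 3: (19,22.5)→(20,35.5)  cross = 19·35.5 − 20·22.5 = 224.5000; (r_i+r_j)·cross = 39·224.5000 = 8755.5000
edge 4: (20,35.5)→(12,40)  cross = 20·40 − 12·35.5 = 374.0000; (r_i+r_j)·cross = 32·374.0000 = 11968.0000
edge 5: (12,40)→(8,39.5)  cross = 12·39.5 − 8·40 = 154.0000; (r_i+r_j)·cross = 20·154.0000 = 3080.0000
edge 6: (8,39.5)→(1.5,2.5)  cross = 8·2.5 − 1.5·39.5 = -39.2500; (r_i+r_j)·cross = 9.5·-39.2500 = -372.8750
Σcross = 845.2500 → A = |Σcross|/2 = 422.6250 mm²
Σ(r_i+r_j)·cross = 28284.3750 → first moment M = |Σ|/6 = 4714.0625
R_c = M/A = 4714.0625/422.6250 = 11.1542 mm
θ = 208° = 3.630285 rad
V = θ·R_c·A = 3.630285·11.1542·422.6250 = 17113.390 mm³

Volume = 17113.390 mm³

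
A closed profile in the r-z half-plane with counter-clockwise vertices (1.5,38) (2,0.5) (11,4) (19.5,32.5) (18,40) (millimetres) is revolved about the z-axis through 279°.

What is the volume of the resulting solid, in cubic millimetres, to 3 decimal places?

Volume = 22541.075 mm³

Profile (r,z), 5 vertices: (1.5,38) (2,0.5) (11,4) (19.5,32.5) (18,40)
edge 0: (1.5,38)→(2,0.5)  cross = 1.5·0.5 − 2·38 = -75.2500; (r_i+r_j)·cross = 3.5·-75.2500 = -263.3750
edge 1: (2,0.5)→(11,4)  cross = 2·4 − 11·0.5 = 2.5000; (r_i+r_j)·cross = 13·2.5000 = 32.5000
edge 2: (11,4)→(19.5,32.5)  cross = 11·32.5 − 19.5·4 = 279.5000; (r_i+r_j)·cross = 30.5·279.5000 = 8524.7500
edge 3: (19.5,32.5)→(18,40)  cross = 19.5·40 − 18·32.5 = 195.0000; (r_i+r_j)·cross = 37.5·195.0000 = 7312.5000
edge 4: (18,40)→(1.5,38)  cross = 18·38 − 1.5·40 = 624.0000; (r_i+r_j)·cross = 19.5·624.0000 = 12168.0000
Σcross = 1025.7500 → A = |Σcross|/2 = 512.8750 mm²
Σ(r_i+r_j)·cross = 27774.3750 → first moment M = |Σ|/6 = 4629.0625
R_c = M/A = 4629.0625/512.8750 = 9.0257 mm
θ = 279° = 4.869469 rad
V = θ·R_c·A = 4.869469·9.0257·512.8750 = 22541.075 mm³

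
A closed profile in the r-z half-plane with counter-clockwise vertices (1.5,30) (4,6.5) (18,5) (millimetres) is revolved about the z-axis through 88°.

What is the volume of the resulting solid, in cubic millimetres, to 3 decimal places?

Volume = 1956.564 mm³

Profile (r,z), 3 vertices: (1.5,30) (4,6.5) (18,5)
edge 0: (1.5,30)→(4,6.5)  cross = 1.5·6.5 − 4·30 = -110.2500; (r_i+r_j)·cross = 5.5·-110.2500 = -606.3750
edge 1: (4,6.5)→(18,5)  cross = 4·5 − 18·6.5 = -97.0000; (r_i+r_j)·cross = 22·-97.0000 = -2134.0000
edge 2: (18,5)→(1.5,30)  cross = 18·30 − 1.5·5 = 532.5000; (r_i+r_j)·cross = 19.5·532.5000 = 10383.7500
Σcross = 325.2500 → A = |Σcross|/2 = 162.6250 mm²
Σ(r_i+r_j)·cross = 7643.3750 → first moment M = |Σ|/6 = 1273.8958
R_c = M/A = 1273.8958/162.6250 = 7.8333 mm
θ = 88° = 1.535890 rad
V = θ·R_c·A = 1.535890·7.8333·162.6250 = 1956.564 mm³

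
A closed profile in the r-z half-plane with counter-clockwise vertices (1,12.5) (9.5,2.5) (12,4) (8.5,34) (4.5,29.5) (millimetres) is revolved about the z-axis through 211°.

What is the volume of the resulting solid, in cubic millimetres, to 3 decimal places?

Profile (r,z), 5 vertices: (1,12.5) (9.5,2.5) (12,4) (8.5,34) (4.5,29.5)
edge 0: (1,12.5)→(9.5,2.5)  cross = 1·2.5 − 9.5·12.5 = -116.2500; (r_i+r_j)·cross = 10.5·-116.2500 = -1220.6250
edge 1: (9.5,2.5)→(12,4)  cross = 9.5·4 − 12·2.5 = 8.0000; (r_i+r_j)·cross = 21.5·8.0000 = 172.0000
edge 2: (12,4)→(8.5,34)  cross = 12·34 − 8.5·4 = 374.0000; (r_i+r_j)·cross = 20.5·374.0000 = 7667.0000
edge 3: (8.5,34)→(4.5,29.5)  cross = 8.5·29.5 − 4.5·34 = 97.7500; (r_i+r_j)·cross = 13·97.7500 = 1270.7500
edge 4: (4.5,29.5)→(1,12.5)  cross = 4.5·12.5 − 1·29.5 = 26.7500; (r_i+r_j)·cross = 5.5·26.7500 = 147.1250
Σcross = 390.2500 → A = |Σcross|/2 = 195.1250 mm²
Σ(r_i+r_j)·cross = 8036.2500 → first moment M = |Σ|/6 = 1339.3750
R_c = M/A = 1339.3750/195.1250 = 6.8642 mm
θ = 211° = 3.682645 rad
V = θ·R_c·A = 3.682645·6.8642·195.1250 = 4932.442 mm³

Volume = 4932.442 mm³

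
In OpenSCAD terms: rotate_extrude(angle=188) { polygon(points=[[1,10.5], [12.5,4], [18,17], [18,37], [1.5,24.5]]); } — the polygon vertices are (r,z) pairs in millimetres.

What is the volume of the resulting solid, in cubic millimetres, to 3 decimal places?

Profile (r,z), 5 vertices: (1,10.5) (12.5,4) (18,17) (18,37) (1.5,24.5)
edge 0: (1,10.5)→(12.5,4)  cross = 1·4 − 12.5·10.5 = -127.2500; (r_i+r_j)·cross = 13.5·-127.2500 = -1717.8750
edge 1: (12.5,4)→(18,17)  cross = 12.5·17 − 18·4 = 140.5000; (r_i+r_j)·cross = 30.5·140.5000 = 4285.2500
edge 2: (18,17)→(18,37)  cross = 18·37 − 18·17 = 360.0000; (r_i+r_j)·cross = 36·360.0000 = 12960.0000
edge 3: (18,37)→(1.5,24.5)  cross = 18·24.5 − 1.5·37 = 385.5000; (r_i+r_j)·cross = 19.5·385.5000 = 7517.2500
edge 4: (1.5,24.5)→(1,10.5)  cross = 1.5·10.5 − 1·24.5 = -8.7500; (r_i+r_j)·cross = 2.5·-8.7500 = -21.8750
Σcross = 750.0000 → A = |Σcross|/2 = 375.0000 mm²
Σ(r_i+r_j)·cross = 23022.7500 → first moment M = |Σ|/6 = 3837.1250
R_c = M/A = 3837.1250/375.0000 = 10.2323 mm
θ = 188° = 3.281219 rad
V = θ·R_c·A = 3.281219·10.2323·375.0000 = 12590.447 mm³

Volume = 12590.447 mm³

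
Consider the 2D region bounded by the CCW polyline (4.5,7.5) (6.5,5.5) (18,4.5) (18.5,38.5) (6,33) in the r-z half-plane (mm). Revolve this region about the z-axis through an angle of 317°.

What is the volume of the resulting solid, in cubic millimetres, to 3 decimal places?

Profile (r,z), 5 vertices: (4.5,7.5) (6.5,5.5) (18,4.5) (18.5,38.5) (6,33)
edge 0: (4.5,7.5)→(6.5,5.5)  cross = 4.5·5.5 − 6.5·7.5 = -24.0000; (r_i+r_j)·cross = 11·-24.0000 = -264.0000
edge 1: (6.5,5.5)→(18,4.5)  cross = 6.5·4.5 − 18·5.5 = -69.7500; (r_i+r_j)·cross = 24.5·-69.7500 = -1708.8750
edge 2: (18,4.5)→(18.5,38.5)  cross = 18·38.5 − 18.5·4.5 = 609.7500; (r_i+r_j)·cross = 36.5·609.7500 = 22255.8750
edge 3: (18.5,38.5)→(6,33)  cross = 18.5·33 − 6·38.5 = 379.5000; (r_i+r_j)·cross = 24.5·379.5000 = 9297.7500
edge 4: (6,33)→(4.5,7.5)  cross = 6·7.5 − 4.5·33 = -103.5000; (r_i+r_j)·cross = 10.5·-103.5000 = -1086.7500
Σcross = 792.0000 → A = |Σcross|/2 = 396.0000 mm²
Σ(r_i+r_j)·cross = 28494.0000 → first moment M = |Σ|/6 = 4749.0000
R_c = M/A = 4749.0000/396.0000 = 11.9924 mm
θ = 317° = 5.532694 rad
V = θ·R_c·A = 5.532694·11.9924·396.0000 = 26274.763 mm³

Volume = 26274.763 mm³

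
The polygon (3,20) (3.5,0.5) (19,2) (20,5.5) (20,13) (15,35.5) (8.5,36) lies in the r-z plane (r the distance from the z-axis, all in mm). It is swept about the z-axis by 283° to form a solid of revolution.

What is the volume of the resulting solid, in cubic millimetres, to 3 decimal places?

Volume = 26631.681 mm³

Profile (r,z), 7 vertices: (3,20) (3.5,0.5) (19,2) (20,5.5) (20,13) (15,35.5) (8.5,36)
edge 0: (3,20)→(3.5,0.5)  cross = 3·0.5 − 3.5·20 = -68.5000; (r_i+r_j)·cross = 6.5·-68.5000 = -445.2500
edge 1: (3.5,0.5)→(19,2)  cross = 3.5·2 − 19·0.5 = -2.5000; (r_i+r_j)·cross = 22.5·-2.5000 = -56.2500
edge 2: (19,2)→(20,5.5)  cross = 19·5.5 − 20·2 = 64.5000; (r_i+r_j)·cross = 39·64.5000 = 2515.5000
edge 3: (20,5.5)→(20,13)  cross = 20·13 − 20·5.5 = 150.0000; (r_i+r_j)·cross = 40·150.0000 = 6000.0000
edge 4: (20,13)→(15,35.5)  cross = 20·35.5 − 15·13 = 515.0000; (r_i+r_j)·cross = 35·515.0000 = 18025.0000
edge 5: (15,35.5)→(8.5,36)  cross = 15·36 − 8.5·35.5 = 238.2500; (r_i+r_j)·cross = 23.5·238.2500 = 5598.8750
edge 6: (8.5,36)→(3,20)  cross = 8.5·20 − 3·36 = 62.0000; (r_i+r_j)·cross = 11.5·62.0000 = 713.0000
Σcross = 958.7500 → A = |Σcross|/2 = 479.3750 mm²
Σ(r_i+r_j)·cross = 32350.8750 → first moment M = |Σ|/6 = 5391.8125
R_c = M/A = 5391.8125/479.3750 = 11.2476 mm
θ = 283° = 4.939282 rad
V = θ·R_c·A = 4.939282·11.2476·479.3750 = 26631.681 mm³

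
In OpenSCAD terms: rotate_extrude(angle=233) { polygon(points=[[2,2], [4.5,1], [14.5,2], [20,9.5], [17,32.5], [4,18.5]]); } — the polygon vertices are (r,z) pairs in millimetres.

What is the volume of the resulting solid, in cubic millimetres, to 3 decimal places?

Volume = 16942.459 mm³

Profile (r,z), 6 vertices: (2,2) (4.5,1) (14.5,2) (20,9.5) (17,32.5) (4,18.5)
edge 0: (2,2)→(4.5,1)  cross = 2·1 − 4.5·2 = -7.0000; (r_i+r_j)·cross = 6.5·-7.0000 = -45.5000
edge 1: (4.5,1)→(14.5,2)  cross = 4.5·2 − 14.5·1 = -5.5000; (r_i+r_j)·cross = 19·-5.5000 = -104.5000
edge 2: (14.5,2)→(20,9.5)  cross = 14.5·9.5 − 20·2 = 97.7500; (r_i+r_j)·cross = 34.5·97.7500 = 3372.3750
edge 3: (20,9.5)→(17,32.5)  cross = 20·32.5 − 17·9.5 = 488.5000; (r_i+r_j)·cross = 37·488.5000 = 18074.5000
edge 4: (17,32.5)→(4,18.5)  cross = 17·18.5 − 4·32.5 = 184.5000; (r_i+r_j)·cross = 21·184.5000 = 3874.5000
edge 5: (4,18.5)→(2,2)  cross = 4·2 − 2·18.5 = -29.0000; (r_i+r_j)·cross = 6·-29.0000 = -174.0000
Σcross = 729.2500 → A = |Σcross|/2 = 364.6250 mm²
Σ(r_i+r_j)·cross = 24997.3750 → first moment M = |Σ|/6 = 4166.2292
R_c = M/A = 4166.2292/364.6250 = 11.4261 mm
θ = 233° = 4.066617 rad
V = θ·R_c·A = 4.066617·11.4261·364.6250 = 16942.459 mm³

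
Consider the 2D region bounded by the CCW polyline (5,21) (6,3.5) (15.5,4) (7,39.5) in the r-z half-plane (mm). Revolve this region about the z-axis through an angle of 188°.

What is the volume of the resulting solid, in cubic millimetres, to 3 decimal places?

Volume = 5849.183 mm³

Profile (r,z), 4 vertices: (5,21) (6,3.5) (15.5,4) (7,39.5)
edge 0: (5,21)→(6,3.5)  cross = 5·3.5 − 6·21 = -108.5000; (r_i+r_j)·cross = 11·-108.5000 = -1193.5000
edge 1: (6,3.5)→(15.5,4)  cross = 6·4 − 15.5·3.5 = -30.2500; (r_i+r_j)·cross = 21.5·-30.2500 = -650.3750
edge 2: (15.5,4)→(7,39.5)  cross = 15.5·39.5 − 7·4 = 584.2500; (r_i+r_j)·cross = 22.5·584.2500 = 13145.6250
edge 3: (7,39.5)→(5,21)  cross = 7·21 − 5·39.5 = -50.5000; (r_i+r_j)·cross = 12·-50.5000 = -606.0000
Σcross = 395.0000 → A = |Σcross|/2 = 197.5000 mm²
Σ(r_i+r_j)·cross = 10695.7500 → first moment M = |Σ|/6 = 1782.6250
R_c = M/A = 1782.6250/197.5000 = 9.0259 mm
θ = 188° = 3.281219 rad
V = θ·R_c·A = 3.281219·9.0259·197.5000 = 5849.183 mm³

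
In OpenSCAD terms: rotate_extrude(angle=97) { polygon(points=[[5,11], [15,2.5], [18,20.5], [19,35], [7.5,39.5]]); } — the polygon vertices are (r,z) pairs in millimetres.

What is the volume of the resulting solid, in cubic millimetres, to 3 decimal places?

Volume = 7337.753 mm³

Profile (r,z), 5 vertices: (5,11) (15,2.5) (18,20.5) (19,35) (7.5,39.5)
edge 0: (5,11)→(15,2.5)  cross = 5·2.5 − 15·11 = -152.5000; (r_i+r_j)·cross = 20·-152.5000 = -3050.0000
edge 1: (15,2.5)→(18,20.5)  cross = 15·20.5 − 18·2.5 = 262.5000; (r_i+r_j)·cross = 33·262.5000 = 8662.5000
edge 2: (18,20.5)→(19,35)  cross = 18·35 − 19·20.5 = 240.5000; (r_i+r_j)·cross = 37·240.5000 = 8898.5000
edge 3: (19,35)→(7.5,39.5)  cross = 19·39.5 − 7.5·35 = 488.0000; (r_i+r_j)·cross = 26.5·488.0000 = 12932.0000
edge 4: (7.5,39.5)→(5,11)  cross = 7.5·11 − 5·39.5 = -115.0000; (r_i+r_j)·cross = 12.5·-115.0000 = -1437.5000
Σcross = 723.5000 → A = |Σcross|/2 = 361.7500 mm²
Σ(r_i+r_j)·cross = 26005.5000 → first moment M = |Σ|/6 = 4334.2500
R_c = M/A = 4334.2500/361.7500 = 11.9813 mm
θ = 97° = 1.692969 rad
V = θ·R_c·A = 1.692969·11.9813·361.7500 = 7337.753 mm³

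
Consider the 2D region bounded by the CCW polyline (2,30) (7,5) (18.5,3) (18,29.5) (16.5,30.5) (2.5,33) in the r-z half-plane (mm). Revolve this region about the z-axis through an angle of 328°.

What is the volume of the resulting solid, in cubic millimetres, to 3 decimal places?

Profile (r,z), 6 vertices: (2,30) (7,5) (18.5,3) (18,29.5) (16.5,30.5) (2.5,33)
edge 0: (2,30)→(7,5)  cross = 2·5 − 7·30 = -200.0000; (r_i+r_j)·cross = 9·-200.0000 = -1800.0000
edge 1: (7,5)→(18.5,3)  cross = 7·3 − 18.5·5 = -71.5000; (r_i+r_j)·cross = 25.5·-71.5000 = -1823.2500
edge 2: (18.5,3)→(18,29.5)  cross = 18.5·29.5 − 18·3 = 491.7500; (r_i+r_j)·cross = 36.5·491.7500 = 17948.8750
edge 3: (18,29.5)→(16.5,30.5)  cross = 18·30.5 − 16.5·29.5 = 62.2500; (r_i+r_j)·cross = 34.5·62.2500 = 2147.6250
edge 4: (16.5,30.5)→(2.5,33)  cross = 16.5·33 − 2.5·30.5 = 468.2500; (r_i+r_j)·cross = 19·468.2500 = 8896.7500
edge 5: (2.5,33)→(2,30)  cross = 2.5·30 − 2·33 = 9.0000; (r_i+r_j)·cross = 4.5·9.0000 = 40.5000
Σcross = 759.7500 → A = |Σcross|/2 = 379.8750 mm²
Σ(r_i+r_j)·cross = 25410.5000 → first moment M = |Σ|/6 = 4235.0833
R_c = M/A = 4235.0833/379.8750 = 11.1486 mm
θ = 328° = 5.724680 rad
V = θ·R_c·A = 5.724680·11.1486·379.8750 = 24244.497 mm³

Volume = 24244.497 mm³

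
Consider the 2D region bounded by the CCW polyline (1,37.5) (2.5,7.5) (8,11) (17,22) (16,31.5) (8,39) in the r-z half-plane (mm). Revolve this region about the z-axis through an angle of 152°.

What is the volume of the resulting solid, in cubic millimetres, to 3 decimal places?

Volume = 7257.617 mm³

Profile (r,z), 6 vertices: (1,37.5) (2.5,7.5) (8,11) (17,22) (16,31.5) (8,39)
edge 0: (1,37.5)→(2.5,7.5)  cross = 1·7.5 − 2.5·37.5 = -86.2500; (r_i+r_j)·cross = 3.5·-86.2500 = -301.8750
edge 1: (2.5,7.5)→(8,11)  cross = 2.5·11 − 8·7.5 = -32.5000; (r_i+r_j)·cross = 10.5·-32.5000 = -341.2500
edge 2: (8,11)→(17,22)  cross = 8·22 − 17·11 = -11.0000; (r_i+r_j)·cross = 25·-11.0000 = -275.0000
edge 3: (17,22)→(16,31.5)  cross = 17·31.5 − 16·22 = 183.5000; (r_i+r_j)·cross = 33·183.5000 = 6055.5000
edge 4: (16,31.5)→(8,39)  cross = 16·39 − 8·31.5 = 372.0000; (r_i+r_j)·cross = 24·372.0000 = 8928.0000
edge 5: (8,39)→(1,37.5)  cross = 8·37.5 − 1·39 = 261.0000; (r_i+r_j)·cross = 9·261.0000 = 2349.0000
Σcross = 686.7500 → A = |Σcross|/2 = 343.3750 mm²
Σ(r_i+r_j)·cross = 16414.3750 → first moment M = |Σ|/6 = 2735.7292
R_c = M/A = 2735.7292/343.3750 = 7.9672 mm
θ = 152° = 2.652900 rad
V = θ·R_c·A = 2.652900·7.9672·343.3750 = 7257.617 mm³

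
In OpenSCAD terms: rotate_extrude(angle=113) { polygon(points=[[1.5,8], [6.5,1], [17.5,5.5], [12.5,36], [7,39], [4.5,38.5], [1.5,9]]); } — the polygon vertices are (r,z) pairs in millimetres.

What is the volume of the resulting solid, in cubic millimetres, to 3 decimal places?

Volume = 7375.042 mm³

Profile (r,z), 7 vertices: (1.5,8) (6.5,1) (17.5,5.5) (12.5,36) (7,39) (4.5,38.5) (1.5,9)
edge 0: (1.5,8)→(6.5,1)  cross = 1.5·1 − 6.5·8 = -50.5000; (r_i+r_j)·cross = 8·-50.5000 = -404.0000
edge 1: (6.5,1)→(17.5,5.5)  cross = 6.5·5.5 − 17.5·1 = 18.2500; (r_i+r_j)·cross = 24·18.2500 = 438.0000
edge 2: (17.5,5.5)→(12.5,36)  cross = 17.5·36 − 12.5·5.5 = 561.2500; (r_i+r_j)·cross = 30·561.2500 = 16837.5000
edge 3: (12.5,36)→(7,39)  cross = 12.5·39 − 7·36 = 235.5000; (r_i+r_j)·cross = 19.5·235.5000 = 4592.2500
edge 4: (7,39)→(4.5,38.5)  cross = 7·38.5 − 4.5·39 = 94.0000; (r_i+r_j)·cross = 11.5·94.0000 = 1081.0000
edge 5: (4.5,38.5)→(1.5,9)  cross = 4.5·9 − 1.5·38.5 = -17.2500; (r_i+r_j)·cross = 6·-17.2500 = -103.5000
edge 6: (1.5,9)→(1.5,8)  cross = 1.5·8 − 1.5·9 = -1.5000; (r_i+r_j)·cross = 3·-1.5000 = -4.5000
Σcross = 839.7500 → A = |Σcross|/2 = 419.8750 mm²
Σ(r_i+r_j)·cross = 22436.7500 → first moment M = |Σ|/6 = 3739.4583
R_c = M/A = 3739.4583/419.8750 = 8.9061 mm
θ = 113° = 1.972222 rad
V = θ·R_c·A = 1.972222·8.9061·419.8750 = 7375.042 mm³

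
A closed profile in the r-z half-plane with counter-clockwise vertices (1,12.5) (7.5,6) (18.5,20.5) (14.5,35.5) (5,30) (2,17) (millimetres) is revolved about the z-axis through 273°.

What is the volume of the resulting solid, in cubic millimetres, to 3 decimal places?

Profile (r,z), 6 vertices: (1,12.5) (7.5,6) (18.5,20.5) (14.5,35.5) (5,30) (2,17)
edge 0: (1,12.5)→(7.5,6)  cross = 1·6 − 7.5·12.5 = -87.7500; (r_i+r_j)·cross = 8.5·-87.7500 = -745.8750
edge 1: (7.5,6)→(18.5,20.5)  cross = 7.5·20.5 − 18.5·6 = 42.7500; (r_i+r_j)·cross = 26·42.7500 = 1111.5000
edge 2: (18.5,20.5)→(14.5,35.5)  cross = 18.5·35.5 − 14.5·20.5 = 359.5000; (r_i+r_j)·cross = 33·359.5000 = 11863.5000
edge 3: (14.5,35.5)→(5,30)  cross = 14.5·30 − 5·35.5 = 257.5000; (r_i+r_j)·cross = 19.5·257.5000 = 5021.2500
edge 4: (5,30)→(2,17)  cross = 5·17 − 2·30 = 25.0000; (r_i+r_j)·cross = 7·25.0000 = 175.0000
edge 5: (2,17)→(1,12.5)  cross = 2·12.5 − 1·17 = 8.0000; (r_i+r_j)·cross = 3·8.0000 = 24.0000
Σcross = 605.0000 → A = |Σcross|/2 = 302.5000 mm²
Σ(r_i+r_j)·cross = 17449.3750 → first moment M = |Σ|/6 = 2908.2292
R_c = M/A = 2908.2292/302.5000 = 9.6140 mm
θ = 273° = 4.764749 rad
V = θ·R_c·A = 4.764749·9.6140·302.5000 = 13856.982 mm³

Volume = 13856.982 mm³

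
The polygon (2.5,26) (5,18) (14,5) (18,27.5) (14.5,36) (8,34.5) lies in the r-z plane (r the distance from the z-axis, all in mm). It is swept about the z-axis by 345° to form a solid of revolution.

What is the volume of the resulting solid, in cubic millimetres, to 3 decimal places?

Profile (r,z), 6 vertices: (2.5,26) (5,18) (14,5) (18,27.5) (14.5,36) (8,34.5)
edge 0: (2.5,26)→(5,18)  cross = 2.5·18 − 5·26 = -85.0000; (r_i+r_j)·cross = 7.5·-85.0000 = -637.5000
edge 1: (5,18)→(14,5)  cross = 5·5 − 14·18 = -227.0000; (r_i+r_j)·cross = 19·-227.0000 = -4313.0000
edge 2: (14,5)→(18,27.5)  cross = 14·27.5 − 18·5 = 295.0000; (r_i+r_j)·cross = 32·295.0000 = 9440.0000
edge 3: (18,27.5)→(14.5,36)  cross = 18·36 − 14.5·27.5 = 249.2500; (r_i+r_j)·cross = 32.5·249.2500 = 8100.6250
edge 4: (14.5,36)→(8,34.5)  cross = 14.5·34.5 − 8·36 = 212.2500; (r_i+r_j)·cross = 22.5·212.2500 = 4775.6250
edge 5: (8,34.5)→(2.5,26)  cross = 8·26 − 2.5·34.5 = 121.7500; (r_i+r_j)·cross = 10.5·121.7500 = 1278.3750
Σcross = 566.2500 → A = |Σcross|/2 = 283.1250 mm²
Σ(r_i+r_j)·cross = 18644.1250 → first moment M = |Σ|/6 = 3107.3542
R_c = M/A = 3107.3542/283.1250 = 10.9752 mm
θ = 345° = 6.021386 rad
V = θ·R_c·A = 6.021386·10.9752·283.1250 = 18710.579 mm³

Volume = 18710.579 mm³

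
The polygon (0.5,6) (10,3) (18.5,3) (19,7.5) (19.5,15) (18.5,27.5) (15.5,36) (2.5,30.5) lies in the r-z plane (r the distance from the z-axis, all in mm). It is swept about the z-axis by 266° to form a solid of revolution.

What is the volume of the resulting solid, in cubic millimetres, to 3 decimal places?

Profile (r,z), 8 vertices: (0.5,6) (10,3) (18.5,3) (19,7.5) (19.5,15) (18.5,27.5) (15.5,36) (2.5,30.5)
edge 0: (0.5,6)→(10,3)  cross = 0.5·3 − 10·6 = -58.5000; (r_i+r_j)·cross = 10.5·-58.5000 = -614.2500
edge 1: (10,3)→(18.5,3)  cross = 10·3 − 18.5·3 = -25.5000; (r_i+r_j)·cross = 28.5·-25.5000 = -726.7500
edge 2: (18.5,3)→(19,7.5)  cross = 18.5·7.5 − 19·3 = 81.7500; (r_i+r_j)·cross = 37.5·81.7500 = 3065.6250
edge 3: (19,7.5)→(19.5,15)  cross = 19·15 − 19.5·7.5 = 138.7500; (r_i+r_j)·cross = 38.5·138.7500 = 5341.8750
edge 4: (19.5,15)→(18.5,27.5)  cross = 19.5·27.5 − 18.5·15 = 258.7500; (r_i+r_j)·cross = 38·258.7500 = 9832.5000
edge 5: (18.5,27.5)→(15.5,36)  cross = 18.5·36 − 15.5·27.5 = 239.7500; (r_i+r_j)·cross = 34·239.7500 = 8151.5000
edge 6: (15.5,36)→(2.5,30.5)  cross = 15.5·30.5 − 2.5·36 = 382.7500; (r_i+r_j)·cross = 18·382.7500 = 6889.5000
edge 7: (2.5,30.5)→(0.5,6)  cross = 2.5·6 − 0.5·30.5 = -0.2500; (r_i+r_j)·cross = 3·-0.2500 = -0.7500
Σcross = 1017.5000 → A = |Σcross|/2 = 508.7500 mm²
Σ(r_i+r_j)·cross = 31939.2500 → first moment M = |Σ|/6 = 5323.2083
R_c = M/A = 5323.2083/508.7500 = 10.4633 mm
θ = 266° = 4.642576 rad
V = θ·R_c·A = 4.642576·10.4633·508.7500 = 24713.398 mm³

Volume = 24713.398 mm³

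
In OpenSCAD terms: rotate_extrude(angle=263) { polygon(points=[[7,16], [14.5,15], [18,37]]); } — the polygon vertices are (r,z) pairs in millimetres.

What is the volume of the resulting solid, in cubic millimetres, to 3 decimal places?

Profile (r,z), 3 vertices: (7,16) (14.5,15) (18,37)
edge 0: (7,16)→(14.5,15)  cross = 7·15 − 14.5·16 = -127.0000; (r_i+r_j)·cross = 21.5·-127.0000 = -2730.5000
edge 1: (14.5,15)→(18,37)  cross = 14.5·37 − 18·15 = 266.5000; (r_i+r_j)·cross = 32.5·266.5000 = 8661.2500
edge 2: (18,37)→(7,16)  cross = 18·16 − 7·37 = 29.0000; (r_i+r_j)·cross = 25·29.0000 = 725.0000
Σcross = 168.5000 → A = |Σcross|/2 = 84.2500 mm²
Σ(r_i+r_j)·cross = 6655.7500 → first moment M = |Σ|/6 = 1109.2917
R_c = M/A = 1109.2917/84.2500 = 13.1667 mm
θ = 263° = 4.590216 rad
V = θ·R_c·A = 4.590216·13.1667·84.2500 = 5091.888 mm³

Volume = 5091.888 mm³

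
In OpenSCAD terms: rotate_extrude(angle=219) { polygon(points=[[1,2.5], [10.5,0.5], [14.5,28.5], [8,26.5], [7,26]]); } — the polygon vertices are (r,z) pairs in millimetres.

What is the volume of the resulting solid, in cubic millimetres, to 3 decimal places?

Profile (r,z), 5 vertices: (1,2.5) (10.5,0.5) (14.5,28.5) (8,26.5) (7,26)
edge 0: (1,2.5)→(10.5,0.5)  cross = 1·0.5 − 10.5·2.5 = -25.7500; (r_i+r_j)·cross = 11.5·-25.7500 = -296.1250
edge 1: (10.5,0.5)→(14.5,28.5)  cross = 10.5·28.5 − 14.5·0.5 = 292.0000; (r_i+r_j)·cross = 25·292.0000 = 7300.0000
edge 2: (14.5,28.5)→(8,26.5)  cross = 14.5·26.5 − 8·28.5 = 156.2500; (r_i+r_j)·cross = 22.5·156.2500 = 3515.6250
edge 3: (8,26.5)→(7,26)  cross = 8·26 − 7·26.5 = 22.5000; (r_i+r_j)·cross = 15·22.5000 = 337.5000
edge 4: (7,26)→(1,2.5)  cross = 7·2.5 − 1·26 = -8.5000; (r_i+r_j)·cross = 8·-8.5000 = -68.0000
Σcross = 436.5000 → A = |Σcross|/2 = 218.2500 mm²
Σ(r_i+r_j)·cross = 10789.0000 → first moment M = |Σ|/6 = 1798.1667
R_c = M/A = 1798.1667/218.2500 = 8.2390 mm
θ = 219° = 3.822271 rad
V = θ·R_c·A = 3.822271·8.2390·218.2500 = 6873.080 mm³

Volume = 6873.080 mm³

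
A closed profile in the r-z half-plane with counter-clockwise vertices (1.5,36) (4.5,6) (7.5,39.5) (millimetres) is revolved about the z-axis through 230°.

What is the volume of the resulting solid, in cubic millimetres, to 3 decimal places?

Volume = 1720.611 mm³

Profile (r,z), 3 vertices: (1.5,36) (4.5,6) (7.5,39.5)
edge 0: (1.5,36)→(4.5,6)  cross = 1.5·6 − 4.5·36 = -153.0000; (r_i+r_j)·cross = 6·-153.0000 = -918.0000
edge 1: (4.5,6)→(7.5,39.5)  cross = 4.5·39.5 − 7.5·6 = 132.7500; (r_i+r_j)·cross = 12·132.7500 = 1593.0000
edge 2: (7.5,39.5)→(1.5,36)  cross = 7.5·36 − 1.5·39.5 = 210.7500; (r_i+r_j)·cross = 9·210.7500 = 1896.7500
Σcross = 190.5000 → A = |Σcross|/2 = 95.2500 mm²
Σ(r_i+r_j)·cross = 2571.7500 → first moment M = |Σ|/6 = 428.6250
R_c = M/A = 428.6250/95.2500 = 4.5000 mm
θ = 230° = 4.014257 rad
V = θ·R_c·A = 4.014257·4.5000·95.2500 = 1720.611 mm³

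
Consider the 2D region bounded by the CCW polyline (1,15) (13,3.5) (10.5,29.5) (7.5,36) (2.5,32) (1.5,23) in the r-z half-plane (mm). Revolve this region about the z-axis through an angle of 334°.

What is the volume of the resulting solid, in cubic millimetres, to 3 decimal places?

Profile (r,z), 6 vertices: (1,15) (13,3.5) (10.5,29.5) (7.5,36) (2.5,32) (1.5,23)
edge 0: (1,15)→(13,3.5)  cross = 1·3.5 − 13·15 = -191.5000; (r_i+r_j)·cross = 14·-191.5000 = -2681.0000
edge 1: (13,3.5)→(10.5,29.5)  cross = 13·29.5 − 10.5·3.5 = 346.7500; (r_i+r_j)·cross = 23.5·346.7500 = 8148.6250
edge 2: (10.5,29.5)→(7.5,36)  cross = 10.5·36 − 7.5·29.5 = 156.7500; (r_i+r_j)·cross = 18·156.7500 = 2821.5000
edge 3: (7.5,36)→(2.5,32)  cross = 7.5·32 − 2.5·36 = 150.0000; (r_i+r_j)·cross = 10·150.0000 = 1500.0000
edge 4: (2.5,32)→(1.5,23)  cross = 2.5·23 − 1.5·32 = 9.5000; (r_i+r_j)·cross = 4·9.5000 = 38.0000
edge 5: (1.5,23)→(1,15)  cross = 1.5·15 − 1·23 = -0.5000; (r_i+r_j)·cross = 2.5·-0.5000 = -1.2500
Σcross = 471.0000 → A = |Σcross|/2 = 235.5000 mm²
Σ(r_i+r_j)·cross = 9825.8750 → first moment M = |Σ|/6 = 1637.6458
R_c = M/A = 1637.6458/235.5000 = 6.9539 mm
θ = 334° = 5.829400 rad
V = θ·R_c·A = 5.829400·6.9539·235.5000 = 9546.492 mm³

Volume = 9546.492 mm³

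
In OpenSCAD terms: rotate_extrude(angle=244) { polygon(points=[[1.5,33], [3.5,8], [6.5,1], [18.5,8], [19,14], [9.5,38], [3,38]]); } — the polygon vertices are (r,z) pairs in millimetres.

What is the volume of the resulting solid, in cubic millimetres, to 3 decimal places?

Profile (r,z), 7 vertices: (1.5,33) (3.5,8) (6.5,1) (18.5,8) (19,14) (9.5,38) (3,38)
edge 0: (1.5,33)→(3.5,8)  cross = 1.5·8 − 3.5·33 = -103.5000; (r_i+r_j)·cross = 5·-103.5000 = -517.5000
edge 1: (3.5,8)→(6.5,1)  cross = 3.5·1 − 6.5·8 = -48.5000; (r_i+r_j)·cross = 10·-48.5000 = -485.0000
edge 2: (6.5,1)→(18.5,8)  cross = 6.5·8 − 18.5·1 = 33.5000; (r_i+r_j)·cross = 25·33.5000 = 837.5000
edge 3: (18.5,8)→(19,14)  cross = 18.5·14 − 19·8 = 107.0000; (r_i+r_j)·cross = 37.5·107.0000 = 4012.5000
edge 4: (19,14)→(9.5,38)  cross = 19·38 − 9.5·14 = 589.0000; (r_i+r_j)·cross = 28.5·589.0000 = 16786.5000
edge 5: (9.5,38)→(3,38)  cross = 9.5·38 − 3·38 = 247.0000; (r_i+r_j)·cross = 12.5·247.0000 = 3087.5000
edge 6: (3,38)→(1.5,33)  cross = 3·33 − 1.5·38 = 42.0000; (r_i+r_j)·cross = 4.5·42.0000 = 189.0000
Σcross = 866.5000 → A = |Σcross|/2 = 433.2500 mm²
Σ(r_i+r_j)·cross = 23910.5000 → first moment M = |Σ|/6 = 3985.0833
R_c = M/A = 3985.0833/433.2500 = 9.1981 mm
θ = 244° = 4.258603 rad
V = θ·R_c·A = 4.258603·9.1981·433.2500 = 16970.889 mm³

Volume = 16970.889 mm³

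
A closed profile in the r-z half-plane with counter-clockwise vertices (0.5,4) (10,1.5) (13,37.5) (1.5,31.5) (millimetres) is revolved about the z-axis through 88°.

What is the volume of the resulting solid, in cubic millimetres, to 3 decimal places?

Profile (r,z), 4 vertices: (0.5,4) (10,1.5) (13,37.5) (1.5,31.5)
edge 0: (0.5,4)→(10,1.5)  cross = 0.5·1.5 − 10·4 = -39.2500; (r_i+r_j)·cross = 10.5·-39.2500 = -412.1250
edge 1: (10,1.5)→(13,37.5)  cross = 10·37.5 − 13·1.5 = 355.5000; (r_i+r_j)·cross = 23·355.5000 = 8176.5000
edge 2: (13,37.5)→(1.5,31.5)  cross = 13·31.5 − 1.5·37.5 = 353.2500; (r_i+r_j)·cross = 14.5·353.2500 = 5122.1250
edge 3: (1.5,31.5)→(0.5,4)  cross = 1.5·4 − 0.5·31.5 = -9.7500; (r_i+r_j)·cross = 2·-9.7500 = -19.5000
Σcross = 659.7500 → A = |Σcross|/2 = 329.8750 mm²
Σ(r_i+r_j)·cross = 12867.0000 → first moment M = |Σ|/6 = 2144.5000
R_c = M/A = 2144.5000/329.8750 = 6.5009 mm
θ = 88° = 1.535890 rad
V = θ·R_c·A = 1.535890·6.5009·329.8750 = 3293.716 mm³

Volume = 3293.716 mm³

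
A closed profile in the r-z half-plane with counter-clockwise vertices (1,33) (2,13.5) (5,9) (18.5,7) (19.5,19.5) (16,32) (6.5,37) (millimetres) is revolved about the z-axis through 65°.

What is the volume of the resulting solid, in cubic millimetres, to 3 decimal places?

Profile (r,z), 7 vertices: (1,33) (2,13.5) (5,9) (18.5,7) (19.5,19.5) (16,32) (6.5,37)
edge 0: (1,33)→(2,13.5)  cross = 1·13.5 − 2·33 = -52.5000; (r_i+r_j)·cross = 3·-52.5000 = -157.5000
edge 1: (2,13.5)→(5,9)  cross = 2·9 − 5·13.5 = -49.5000; (r_i+r_j)·cross = 7·-49.5000 = -346.5000
edge 2: (5,9)→(18.5,7)  cross = 5·7 − 18.5·9 = -131.5000; (r_i+r_j)·cross = 23.5·-131.5000 = -3090.2500
edge 3: (18.5,7)→(19.5,19.5)  cross = 18.5·19.5 − 19.5·7 = 224.2500; (r_i+r_j)·cross = 38·224.2500 = 8521.5000
edge 4: (19.5,19.5)→(16,32)  cross = 19.5·32 − 16·19.5 = 312.0000; (r_i+r_j)·cross = 35.5·312.0000 = 11076.0000
edge 5: (16,32)→(6.5,37)  cross = 16·37 − 6.5·32 = 384.0000; (r_i+r_j)·cross = 22.5·384.0000 = 8640.0000
edge 6: (6.5,37)→(1,33)  cross = 6.5·33 − 1·37 = 177.5000; (r_i+r_j)·cross = 7.5·177.5000 = 1331.2500
Σcross = 864.2500 → A = |Σcross|/2 = 432.1250 mm²
Σ(r_i+r_j)·cross = 25974.5000 → first moment M = |Σ|/6 = 4329.0833
R_c = M/A = 4329.0833/432.1250 = 10.0181 mm
θ = 65° = 1.134464 rad
V = θ·R_c·A = 1.134464·10.0181·432.1250 = 4911.189 mm³

Volume = 4911.189 mm³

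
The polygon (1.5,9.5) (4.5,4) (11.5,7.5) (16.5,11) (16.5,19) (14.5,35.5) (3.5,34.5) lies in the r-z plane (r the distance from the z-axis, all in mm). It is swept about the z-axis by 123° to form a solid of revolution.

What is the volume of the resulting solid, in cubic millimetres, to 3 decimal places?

Volume = 7266.676 mm³

Profile (r,z), 7 vertices: (1.5,9.5) (4.5,4) (11.5,7.5) (16.5,11) (16.5,19) (14.5,35.5) (3.5,34.5)
edge 0: (1.5,9.5)→(4.5,4)  cross = 1.5·4 − 4.5·9.5 = -36.7500; (r_i+r_j)·cross = 6·-36.7500 = -220.5000
edge 1: (4.5,4)→(11.5,7.5)  cross = 4.5·7.5 − 11.5·4 = -12.2500; (r_i+r_j)·cross = 16·-12.2500 = -196.0000
edge 2: (11.5,7.5)→(16.5,11)  cross = 11.5·11 − 16.5·7.5 = 2.7500; (r_i+r_j)·cross = 28·2.7500 = 77.0000
edge 3: (16.5,11)→(16.5,19)  cross = 16.5·19 − 16.5·11 = 132.0000; (r_i+r_j)·cross = 33·132.0000 = 4356.0000
edge 4: (16.5,19)→(14.5,35.5)  cross = 16.5·35.5 − 14.5·19 = 310.2500; (r_i+r_j)·cross = 31·310.2500 = 9617.7500
edge 5: (14.5,35.5)→(3.5,34.5)  cross = 14.5·34.5 − 3.5·35.5 = 376.0000; (r_i+r_j)·cross = 18·376.0000 = 6768.0000
edge 6: (3.5,34.5)→(1.5,9.5)  cross = 3.5·9.5 − 1.5·34.5 = -18.5000; (r_i+r_j)·cross = 5·-18.5000 = -92.5000
Σcross = 753.5000 → A = |Σcross|/2 = 376.7500 mm²
Σ(r_i+r_j)·cross = 20309.7500 → first moment M = |Σ|/6 = 3384.9583
R_c = M/A = 3384.9583/376.7500 = 8.9846 mm
θ = 123° = 2.146755 rad
V = θ·R_c·A = 2.146755·8.9846·376.7500 = 7266.676 mm³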